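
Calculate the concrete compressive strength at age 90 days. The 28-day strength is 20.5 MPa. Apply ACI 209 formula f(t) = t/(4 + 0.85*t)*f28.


f(90) = 90 / (4 + 0.85 * 90) * 20.5
= 90 / 80.5 * 20.5
= 22.92 MPa

22.92


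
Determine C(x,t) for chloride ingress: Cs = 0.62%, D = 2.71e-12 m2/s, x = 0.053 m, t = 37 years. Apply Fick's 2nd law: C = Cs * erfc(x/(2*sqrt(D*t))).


t_seconds = 37 * 365.25 * 24 * 3600 = 1167631200.0 s
arg = 0.053 / (2 * sqrt(2.71e-12 * 1167631200.0))
= 0.4711
erfc(0.4711) = 0.5053
C = 0.62 * 0.5053 = 0.3133%

0.3133


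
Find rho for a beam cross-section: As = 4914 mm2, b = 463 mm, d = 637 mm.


rho = As / (b * d)
= 4914 / (463 * 637)
= 0.0167

0.0167


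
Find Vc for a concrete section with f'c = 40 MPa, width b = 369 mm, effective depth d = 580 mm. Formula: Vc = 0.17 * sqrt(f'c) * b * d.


Vc = 0.17 * sqrt(40) * 369 * 580 / 1000
= 230.11 kN

230.11


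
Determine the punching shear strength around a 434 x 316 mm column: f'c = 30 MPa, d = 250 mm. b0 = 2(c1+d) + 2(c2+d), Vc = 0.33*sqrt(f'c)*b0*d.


b0 = 2*(434 + 250) + 2*(316 + 250) = 2500 mm
Vc = 0.33 * sqrt(30) * 2500 * 250 / 1000
= 1129.68 kN

1129.68


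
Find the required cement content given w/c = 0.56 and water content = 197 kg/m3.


Cement = water / (w/c)
= 197 / 0.56
= 351.8 kg/m3

351.8


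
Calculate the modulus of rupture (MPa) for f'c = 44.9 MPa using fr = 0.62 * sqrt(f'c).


fr = 0.62 * sqrt(44.9)
= 4.154 MPa

4.154


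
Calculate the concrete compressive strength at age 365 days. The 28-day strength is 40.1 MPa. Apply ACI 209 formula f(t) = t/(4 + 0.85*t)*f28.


f(365) = 365 / (4 + 0.85 * 365) * 40.1
= 365 / 314.25 * 40.1
= 46.58 MPa

46.58


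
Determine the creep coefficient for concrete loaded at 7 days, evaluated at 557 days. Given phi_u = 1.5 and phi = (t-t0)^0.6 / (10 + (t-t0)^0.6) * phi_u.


dt = 557 - 7 = 550
phi = 550^0.6 / (10 + 550^0.6) * 1.5
= 1.223

1.223


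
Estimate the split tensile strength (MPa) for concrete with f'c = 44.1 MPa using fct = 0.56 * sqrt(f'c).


fct = 0.56 * sqrt(44.1)
= 0.56 * 6.641
= 3.719 MPa

3.719


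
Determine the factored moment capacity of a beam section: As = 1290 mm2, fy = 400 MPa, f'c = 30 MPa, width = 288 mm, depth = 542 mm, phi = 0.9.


a = As * fy / (0.85 * f'c * b)
= 1290 * 400 / (0.85 * 30 * 288)
= 70.2614 mm
Mn = As * fy * (d - a/2) / 10^6
= 261.5445 kN-m
phi*Mn = 0.9 * 261.5445 = 235.39 kN-m

235.39


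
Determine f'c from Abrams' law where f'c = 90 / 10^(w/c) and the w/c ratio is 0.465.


f'c = 90 / 10^0.465
= 90 / 2.917
= 30.85 MPa

30.85


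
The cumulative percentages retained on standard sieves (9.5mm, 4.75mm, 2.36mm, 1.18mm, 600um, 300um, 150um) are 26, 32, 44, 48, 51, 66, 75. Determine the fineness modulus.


FM = sum(cumulative % retained) / 100
= 342 / 100
= 3.42

3.42


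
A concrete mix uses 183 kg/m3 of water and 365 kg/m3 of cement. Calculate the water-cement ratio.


w/c = water / cement
w/c = 183 / 365 = 0.501

0.501


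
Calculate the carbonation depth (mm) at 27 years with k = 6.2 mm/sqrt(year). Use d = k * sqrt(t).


depth = k * sqrt(t)
= 6.2 * sqrt(27)
= 32.22 mm

32.22


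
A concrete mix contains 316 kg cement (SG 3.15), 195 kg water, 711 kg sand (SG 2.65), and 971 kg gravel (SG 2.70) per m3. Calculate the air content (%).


Vol cement = 316 / (3.15 * 1000) = 0.100317 m3
Vol water = 195 / 1000 = 0.195 m3
Vol sand = 711 / (2.65 * 1000) = 0.268302 m3
Vol gravel = 971 / (2.70 * 1000) = 0.35963 m3
Total solid + water volume = 0.923249 m3
Air = (1 - 0.923249) * 100 = 7.68%

7.68


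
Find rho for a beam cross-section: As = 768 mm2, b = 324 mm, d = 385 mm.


rho = As / (b * d)
= 768 / (324 * 385)
= 0.0062

0.0062


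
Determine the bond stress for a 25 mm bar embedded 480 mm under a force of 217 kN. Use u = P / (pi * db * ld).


u = P / (pi * db * ld)
= 217 * 1000 / (pi * 25 * 480)
= 5.756 MPa

5.756


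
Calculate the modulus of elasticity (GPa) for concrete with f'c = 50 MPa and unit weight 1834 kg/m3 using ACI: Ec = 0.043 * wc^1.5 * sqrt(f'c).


Ec = 0.043 * 1834^1.5 * sqrt(50) / 1000
= 23.88 GPa

23.88


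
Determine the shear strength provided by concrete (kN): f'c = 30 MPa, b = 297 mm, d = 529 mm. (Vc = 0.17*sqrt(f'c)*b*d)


Vc = 0.17 * sqrt(30) * 297 * 529 / 1000
= 146.29 kN

146.29


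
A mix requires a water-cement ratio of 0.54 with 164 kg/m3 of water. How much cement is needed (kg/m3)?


Cement = water / (w/c)
= 164 / 0.54
= 303.7 kg/m3

303.7


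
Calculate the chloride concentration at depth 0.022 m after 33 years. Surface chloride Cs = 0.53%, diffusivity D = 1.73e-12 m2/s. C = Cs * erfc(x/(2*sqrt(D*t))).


t_seconds = 33 * 365.25 * 24 * 3600 = 1041400800.0 s
arg = 0.022 / (2 * sqrt(1.73e-12 * 1041400800.0))
= 0.2592
erfc(0.2592) = 0.714
C = 0.53 * 0.714 = 0.3784%

0.3784


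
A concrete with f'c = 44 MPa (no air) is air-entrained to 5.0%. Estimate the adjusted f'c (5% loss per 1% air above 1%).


Strength loss = (5.0 - 1) * 5 = 20.0%
f'c = 44 * (1 - 20.0/100)
= 35.2 MPa

35.2


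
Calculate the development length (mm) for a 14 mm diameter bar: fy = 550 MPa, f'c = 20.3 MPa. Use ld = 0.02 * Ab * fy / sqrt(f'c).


Ab = pi * 14^2 / 4 = 153.938 mm2
ld = 0.02 * 153.938 * 550 / sqrt(20.3)
= 375.8 mm

375.8


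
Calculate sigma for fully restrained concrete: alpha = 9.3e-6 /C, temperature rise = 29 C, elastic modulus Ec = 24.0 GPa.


sigma = alpha * dT * Ec
= 9.3e-6 * 29 * 24.0 * 1000
= 6.473 MPa

6.473


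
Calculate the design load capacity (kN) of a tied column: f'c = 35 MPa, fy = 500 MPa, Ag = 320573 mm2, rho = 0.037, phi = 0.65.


Ast = rho * Ag = 0.037 * 320573 = 11861.201 mm2
phi*Pn = 0.65 * 0.80 * (0.85 * 35 * (320573 - 11861.201) + 500 * 11861.201) / 1000
= 7859.68 kN

7859.68


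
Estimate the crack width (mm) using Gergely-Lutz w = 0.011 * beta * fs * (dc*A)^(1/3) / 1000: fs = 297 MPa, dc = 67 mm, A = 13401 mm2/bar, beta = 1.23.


w = 0.011 * beta * fs * (dc * A)^(1/3) / 1000
= 0.011 * 1.23 * 297 * (67 * 13401)^(1/3) / 1000
= 0.388 mm

0.388


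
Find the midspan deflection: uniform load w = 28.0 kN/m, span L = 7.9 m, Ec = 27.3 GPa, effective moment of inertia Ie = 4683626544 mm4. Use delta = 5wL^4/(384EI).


Convert: L = 7.9 m = 7900 mm, Ec = 27.3 GPa = 27300 MPa
delta = 5 * 28.0 * 7900^4 / (384 * 27300 * 4683626544)
= 11.11 mm

11.11


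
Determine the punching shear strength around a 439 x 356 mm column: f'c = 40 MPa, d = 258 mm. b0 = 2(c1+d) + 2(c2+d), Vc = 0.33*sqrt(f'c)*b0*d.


b0 = 2*(439 + 258) + 2*(356 + 258) = 2622 mm
Vc = 0.33 * sqrt(40) * 2622 * 258 / 1000
= 1411.88 kN

1411.88


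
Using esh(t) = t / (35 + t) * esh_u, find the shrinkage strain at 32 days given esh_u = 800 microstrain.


esh(32) = 32 / (35 + 32) * 800
= 32 / 67 * 800
= 382.1 microstrain

382.1


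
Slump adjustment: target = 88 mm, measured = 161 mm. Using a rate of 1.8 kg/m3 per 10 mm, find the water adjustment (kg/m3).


Difference = 88 - 161 = -73 mm
Water adjustment = -73 * 1.8 / 10 = -13.1 kg/m3

-13.1


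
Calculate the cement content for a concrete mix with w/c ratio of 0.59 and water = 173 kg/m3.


Cement = water / (w/c)
= 173 / 0.59
= 293.2 kg/m3

293.2


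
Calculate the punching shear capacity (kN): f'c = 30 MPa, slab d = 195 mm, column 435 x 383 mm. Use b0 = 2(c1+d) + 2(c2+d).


b0 = 2*(435 + 195) + 2*(383 + 195) = 2416 mm
Vc = 0.33 * sqrt(30) * 2416 * 195 / 1000
= 851.54 kN

851.54


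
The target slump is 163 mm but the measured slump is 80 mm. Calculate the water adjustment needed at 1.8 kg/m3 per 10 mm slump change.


Difference = 163 - 80 = 83 mm
Water adjustment = 83 * 1.8 / 10 = 14.9 kg/m3

14.9


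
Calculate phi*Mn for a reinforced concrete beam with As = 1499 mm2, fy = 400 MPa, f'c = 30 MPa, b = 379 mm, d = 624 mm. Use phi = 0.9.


a = As * fy / (0.85 * f'c * b)
= 1499 * 400 / (0.85 * 30 * 379)
= 62.0415 mm
Mn = As * fy * (d - a/2) / 10^6
= 355.5504 kN-m
phi*Mn = 0.9 * 355.5504 = 320.0 kN-m

320.0


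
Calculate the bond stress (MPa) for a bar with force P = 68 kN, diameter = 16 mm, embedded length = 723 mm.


u = P / (pi * db * ld)
= 68 * 1000 / (pi * 16 * 723)
= 1.871 MPa

1.871


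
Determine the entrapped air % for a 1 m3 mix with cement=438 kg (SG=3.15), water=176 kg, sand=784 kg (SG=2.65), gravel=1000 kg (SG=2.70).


Vol cement = 438 / (3.15 * 1000) = 0.139048 m3
Vol water = 176 / 1000 = 0.176 m3
Vol sand = 784 / (2.65 * 1000) = 0.295849 m3
Vol gravel = 1000 / (2.70 * 1000) = 0.37037 m3
Total solid + water volume = 0.981267 m3
Air = (1 - 0.981267) * 100 = 1.87%

1.87


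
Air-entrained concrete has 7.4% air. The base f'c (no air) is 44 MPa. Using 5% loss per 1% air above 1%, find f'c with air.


Strength loss = (7.4 - 1) * 5 = 32.0%
f'c = 44 * (1 - 32.0/100)
= 29.92 MPa

29.92


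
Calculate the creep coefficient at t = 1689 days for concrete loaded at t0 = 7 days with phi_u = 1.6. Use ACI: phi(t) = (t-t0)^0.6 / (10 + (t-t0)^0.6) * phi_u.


dt = 1689 - 7 = 1682
phi = 1682^0.6 / (10 + 1682^0.6) * 1.6
= 1.434

1.434


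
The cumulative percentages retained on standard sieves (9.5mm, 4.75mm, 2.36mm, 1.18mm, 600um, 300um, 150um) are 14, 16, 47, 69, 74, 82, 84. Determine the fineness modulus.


FM = sum(cumulative % retained) / 100
= 386 / 100
= 3.86

3.86


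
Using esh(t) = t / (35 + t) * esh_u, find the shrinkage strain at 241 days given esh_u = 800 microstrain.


esh(241) = 241 / (35 + 241) * 800
= 241 / 276 * 800
= 698.6 microstrain

698.6


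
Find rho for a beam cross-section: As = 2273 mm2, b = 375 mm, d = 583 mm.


rho = As / (b * d)
= 2273 / (375 * 583)
= 0.0104

0.0104


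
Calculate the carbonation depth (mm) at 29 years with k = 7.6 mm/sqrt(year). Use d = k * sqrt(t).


depth = k * sqrt(t)
= 7.6 * sqrt(29)
= 40.93 mm

40.93


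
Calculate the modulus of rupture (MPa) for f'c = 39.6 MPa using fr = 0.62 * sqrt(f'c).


fr = 0.62 * sqrt(39.6)
= 3.902 MPa

3.902


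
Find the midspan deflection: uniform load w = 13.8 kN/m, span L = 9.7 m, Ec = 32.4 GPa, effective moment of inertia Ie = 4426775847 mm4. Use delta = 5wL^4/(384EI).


Convert: L = 9.7 m = 9700 mm, Ec = 32.4 GPa = 32400 MPa
delta = 5 * 13.8 * 9700^4 / (384 * 32400 * 4426775847)
= 11.09 mm

11.09


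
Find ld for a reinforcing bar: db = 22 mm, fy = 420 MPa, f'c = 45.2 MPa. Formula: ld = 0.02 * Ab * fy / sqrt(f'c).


Ab = pi * 22^2 / 4 = 380.133 mm2
ld = 0.02 * 380.133 * 420 / sqrt(45.2)
= 474.9 mm

474.9


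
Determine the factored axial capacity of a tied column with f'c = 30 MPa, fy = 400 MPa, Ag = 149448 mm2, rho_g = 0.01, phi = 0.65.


Ast = rho * Ag = 0.01 * 149448 = 1494.48 mm2
phi*Pn = 0.65 * 0.80 * (0.85 * 30 * (149448 - 1494.48) + 400 * 1494.48) / 1000
= 2272.72 kN

2272.72


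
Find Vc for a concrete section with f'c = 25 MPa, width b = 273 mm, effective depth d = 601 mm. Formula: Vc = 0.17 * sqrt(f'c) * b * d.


Vc = 0.17 * sqrt(25) * 273 * 601 / 1000
= 139.46 kN

139.46


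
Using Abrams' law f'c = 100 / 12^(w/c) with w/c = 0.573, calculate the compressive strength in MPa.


f'c = 100 / 12^0.573
= 100 / 4.153
= 24.08 MPa

24.08


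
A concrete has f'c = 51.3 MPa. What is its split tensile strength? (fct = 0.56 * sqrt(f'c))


fct = 0.56 * sqrt(51.3)
= 0.56 * 7.162
= 4.011 MPa

4.011


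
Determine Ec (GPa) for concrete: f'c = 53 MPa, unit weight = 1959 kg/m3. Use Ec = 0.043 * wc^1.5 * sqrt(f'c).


Ec = 0.043 * 1959^1.5 * sqrt(53) / 1000
= 27.14 GPa

27.14


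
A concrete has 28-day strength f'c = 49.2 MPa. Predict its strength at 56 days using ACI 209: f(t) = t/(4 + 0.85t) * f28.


f(56) = 56 / (4 + 0.85 * 56) * 49.2
= 56 / 51.6 * 49.2
= 53.4 MPa

53.4


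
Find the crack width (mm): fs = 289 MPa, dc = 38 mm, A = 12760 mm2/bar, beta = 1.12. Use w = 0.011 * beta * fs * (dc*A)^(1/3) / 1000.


w = 0.011 * beta * fs * (dc * A)^(1/3) / 1000
= 0.011 * 1.12 * 289 * (38 * 12760)^(1/3) / 1000
= 0.28 mm

0.28


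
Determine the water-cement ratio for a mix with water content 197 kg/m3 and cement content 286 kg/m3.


w/c = water / cement
w/c = 197 / 286 = 0.689

0.689


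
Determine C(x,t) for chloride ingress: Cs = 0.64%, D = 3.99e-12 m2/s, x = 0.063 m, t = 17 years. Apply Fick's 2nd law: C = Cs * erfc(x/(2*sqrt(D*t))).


t_seconds = 17 * 365.25 * 24 * 3600 = 536479200.0 s
arg = 0.063 / (2 * sqrt(3.99e-12 * 536479200.0))
= 0.6808
erfc(0.6808) = 0.3356
C = 0.64 * 0.3356 = 0.2148%

0.2148


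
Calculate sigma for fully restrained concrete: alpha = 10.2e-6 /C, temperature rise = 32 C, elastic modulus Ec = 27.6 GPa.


sigma = alpha * dT * Ec
= 10.2e-6 * 32 * 27.6 * 1000
= 9.009 MPa

9.009


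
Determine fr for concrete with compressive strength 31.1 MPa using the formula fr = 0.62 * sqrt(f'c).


fr = 0.62 * sqrt(31.1)
= 3.458 MPa

3.458


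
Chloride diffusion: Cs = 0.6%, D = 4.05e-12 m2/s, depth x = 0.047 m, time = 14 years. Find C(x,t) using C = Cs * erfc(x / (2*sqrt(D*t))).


t_seconds = 14 * 365.25 * 24 * 3600 = 441806400.0 s
arg = 0.047 / (2 * sqrt(4.05e-12 * 441806400.0))
= 0.5556
erfc(0.5556) = 0.4321
C = 0.6 * 0.4321 = 0.2592%

0.2592


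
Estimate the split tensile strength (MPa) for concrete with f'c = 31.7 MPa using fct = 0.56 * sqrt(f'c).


fct = 0.56 * sqrt(31.7)
= 0.56 * 5.63
= 3.153 MPa

3.153


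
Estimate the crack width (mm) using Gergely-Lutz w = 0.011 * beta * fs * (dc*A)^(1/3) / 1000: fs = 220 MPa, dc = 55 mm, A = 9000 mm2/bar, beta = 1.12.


w = 0.011 * beta * fs * (dc * A)^(1/3) / 1000
= 0.011 * 1.12 * 220 * (55 * 9000)^(1/3) / 1000
= 0.214 mm

0.214


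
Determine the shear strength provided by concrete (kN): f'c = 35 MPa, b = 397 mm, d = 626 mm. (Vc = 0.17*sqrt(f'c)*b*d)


Vc = 0.17 * sqrt(35) * 397 * 626 / 1000
= 249.95 kN

249.95


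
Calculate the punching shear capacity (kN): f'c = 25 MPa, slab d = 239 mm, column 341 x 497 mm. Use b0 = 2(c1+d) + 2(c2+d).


b0 = 2*(341 + 239) + 2*(497 + 239) = 2632 mm
Vc = 0.33 * sqrt(25) * 2632 * 239 / 1000
= 1037.93 kN

1037.93


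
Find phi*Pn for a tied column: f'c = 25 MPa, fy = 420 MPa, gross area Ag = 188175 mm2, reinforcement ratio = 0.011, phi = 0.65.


Ast = rho * Ag = 0.011 * 188175 = 2069.925 mm2
phi*Pn = 0.65 * 0.80 * (0.85 * 25 * (188175 - 2069.925) + 420 * 2069.925) / 1000
= 2508.53 kN

2508.53


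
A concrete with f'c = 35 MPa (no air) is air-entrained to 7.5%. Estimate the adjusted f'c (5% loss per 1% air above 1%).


Strength loss = (7.5 - 1) * 5 = 32.5%
f'c = 35 * (1 - 32.5/100)
= 23.62 MPa

23.62


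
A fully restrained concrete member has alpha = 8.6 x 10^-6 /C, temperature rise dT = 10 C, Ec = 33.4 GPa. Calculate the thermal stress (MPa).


sigma = alpha * dT * Ec
= 8.6e-6 * 10 * 33.4 * 1000
= 2.872 MPa

2.872


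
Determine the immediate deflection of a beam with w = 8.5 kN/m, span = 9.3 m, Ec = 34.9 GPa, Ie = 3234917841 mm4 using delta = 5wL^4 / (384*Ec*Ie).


Convert: L = 9.3 m = 9300 mm, Ec = 34.9 GPa = 34900 MPa
delta = 5 * 8.5 * 9300^4 / (384 * 34900 * 3234917841)
= 7.33 mm

7.33


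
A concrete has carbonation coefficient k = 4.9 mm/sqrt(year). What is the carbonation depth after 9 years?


depth = k * sqrt(t)
= 4.9 * sqrt(9)
= 14.7 mm

14.7


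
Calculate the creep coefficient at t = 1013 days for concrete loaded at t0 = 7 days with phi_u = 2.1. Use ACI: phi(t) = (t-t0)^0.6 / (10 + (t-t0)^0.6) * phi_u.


dt = 1013 - 7 = 1006
phi = 1006^0.6 / (10 + 1006^0.6) * 2.1
= 1.814

1.814


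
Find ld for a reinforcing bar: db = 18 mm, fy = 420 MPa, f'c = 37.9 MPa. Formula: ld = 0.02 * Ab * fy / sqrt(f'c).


Ab = pi * 18^2 / 4 = 254.469 mm2
ld = 0.02 * 254.469 * 420 / sqrt(37.9)
= 347.2 mm

347.2


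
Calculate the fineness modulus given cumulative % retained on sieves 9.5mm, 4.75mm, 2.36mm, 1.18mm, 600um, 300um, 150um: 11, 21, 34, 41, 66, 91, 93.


FM = sum(cumulative % retained) / 100
= 357 / 100
= 3.57

3.57


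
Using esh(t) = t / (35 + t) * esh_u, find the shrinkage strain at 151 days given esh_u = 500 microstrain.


esh(151) = 151 / (35 + 151) * 500
= 151 / 186 * 500
= 405.9 microstrain

405.9


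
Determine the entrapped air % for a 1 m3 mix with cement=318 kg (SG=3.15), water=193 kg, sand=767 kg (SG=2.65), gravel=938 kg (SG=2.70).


Vol cement = 318 / (3.15 * 1000) = 0.100952 m3
Vol water = 193 / 1000 = 0.193 m3
Vol sand = 767 / (2.65 * 1000) = 0.289434 m3
Vol gravel = 938 / (2.70 * 1000) = 0.347407 m3
Total solid + water volume = 0.930794 m3
Air = (1 - 0.930794) * 100 = 6.92%

6.92


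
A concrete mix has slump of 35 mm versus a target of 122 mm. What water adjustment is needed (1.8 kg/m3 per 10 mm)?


Difference = 122 - 35 = 87 mm
Water adjustment = 87 * 1.8 / 10 = 15.7 kg/m3

15.7


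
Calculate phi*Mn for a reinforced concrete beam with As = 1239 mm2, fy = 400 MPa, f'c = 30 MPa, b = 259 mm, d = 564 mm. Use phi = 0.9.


a = As * fy / (0.85 * f'c * b)
= 1239 * 400 / (0.85 * 30 * 259)
= 75.0397 mm
Mn = As * fy * (d - a/2) / 10^6
= 260.9236 kN-m
phi*Mn = 0.9 * 260.9236 = 234.83 kN-m

234.83


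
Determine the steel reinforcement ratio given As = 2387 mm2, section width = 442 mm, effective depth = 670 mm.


rho = As / (b * d)
= 2387 / (442 * 670)
= 0.0081

0.0081


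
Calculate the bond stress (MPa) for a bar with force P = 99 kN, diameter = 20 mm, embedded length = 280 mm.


u = P / (pi * db * ld)
= 99 * 1000 / (pi * 20 * 280)
= 5.627 MPa

5.627


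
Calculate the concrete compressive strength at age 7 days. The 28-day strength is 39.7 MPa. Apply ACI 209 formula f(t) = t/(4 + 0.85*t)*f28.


f(7) = 7 / (4 + 0.85 * 7) * 39.7
= 7 / 9.95 * 39.7
= 27.93 MPa

27.93


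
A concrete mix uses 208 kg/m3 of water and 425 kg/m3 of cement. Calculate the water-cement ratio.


w/c = water / cement
w/c = 208 / 425 = 0.489

0.489


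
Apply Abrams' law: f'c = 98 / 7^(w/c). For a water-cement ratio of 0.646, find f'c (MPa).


f'c = 98 / 7^0.646
= 98 / 3.515
= 27.88 MPa

27.88


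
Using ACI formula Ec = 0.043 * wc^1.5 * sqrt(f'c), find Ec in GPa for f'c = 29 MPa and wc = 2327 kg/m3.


Ec = 0.043 * 2327^1.5 * sqrt(29) / 1000
= 25.99 GPa

25.99


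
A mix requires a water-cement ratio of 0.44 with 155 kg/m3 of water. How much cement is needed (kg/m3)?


Cement = water / (w/c)
= 155 / 0.44
= 352.3 kg/m3

352.3


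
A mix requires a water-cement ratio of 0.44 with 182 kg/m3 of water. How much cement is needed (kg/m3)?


Cement = water / (w/c)
= 182 / 0.44
= 413.6 kg/m3

413.6


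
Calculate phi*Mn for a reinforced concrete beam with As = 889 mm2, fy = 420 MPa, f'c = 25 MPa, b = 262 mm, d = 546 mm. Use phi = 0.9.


a = As * fy / (0.85 * f'c * b)
= 889 * 420 / (0.85 * 25 * 262)
= 67.0642 mm
Mn = As * fy * (d - a/2) / 10^6
= 191.3453 kN-m
phi*Mn = 0.9 * 191.3453 = 172.21 kN-m

172.21


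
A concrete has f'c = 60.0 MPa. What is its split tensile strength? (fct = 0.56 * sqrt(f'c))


fct = 0.56 * sqrt(60.0)
= 0.56 * 7.746
= 4.338 MPa

4.338


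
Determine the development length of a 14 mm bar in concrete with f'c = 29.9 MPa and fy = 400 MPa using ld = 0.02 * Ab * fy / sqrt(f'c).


Ab = pi * 14^2 / 4 = 153.938 mm2
ld = 0.02 * 153.938 * 400 / sqrt(29.9)
= 225.2 mm

225.2


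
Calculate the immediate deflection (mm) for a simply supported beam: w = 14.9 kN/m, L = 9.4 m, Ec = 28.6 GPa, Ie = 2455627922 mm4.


Convert: L = 9.4 m = 9400 mm, Ec = 28.6 GPa = 28600 MPa
delta = 5 * 14.9 * 9400^4 / (384 * 28600 * 2455627922)
= 21.57 mm

21.57


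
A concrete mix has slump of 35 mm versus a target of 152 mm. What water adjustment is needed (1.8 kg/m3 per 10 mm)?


Difference = 152 - 35 = 117 mm
Water adjustment = 117 * 1.8 / 10 = 21.1 kg/m3

21.1


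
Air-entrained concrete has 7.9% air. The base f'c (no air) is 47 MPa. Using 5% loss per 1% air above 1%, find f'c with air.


Strength loss = (7.9 - 1) * 5 = 34.5%
f'c = 47 * (1 - 34.5/100)
= 30.79 MPa

30.79


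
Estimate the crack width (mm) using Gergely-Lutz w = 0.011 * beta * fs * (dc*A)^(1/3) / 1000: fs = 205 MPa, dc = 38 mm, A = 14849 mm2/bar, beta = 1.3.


w = 0.011 * beta * fs * (dc * A)^(1/3) / 1000
= 0.011 * 1.3 * 205 * (38 * 14849)^(1/3) / 1000
= 0.242 mm

0.242


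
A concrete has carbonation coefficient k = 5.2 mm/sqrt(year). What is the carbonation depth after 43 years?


depth = k * sqrt(t)
= 5.2 * sqrt(43)
= 34.1 mm

34.1


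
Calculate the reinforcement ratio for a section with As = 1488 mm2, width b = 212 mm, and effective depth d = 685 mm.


rho = As / (b * d)
= 1488 / (212 * 685)
= 0.0102

0.0102


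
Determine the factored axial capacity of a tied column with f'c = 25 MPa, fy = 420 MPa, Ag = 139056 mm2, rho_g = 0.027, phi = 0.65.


Ast = rho * Ag = 0.027 * 139056 = 3754.512 mm2
phi*Pn = 0.65 * 0.80 * (0.85 * 25 * (139056 - 3754.512) + 420 * 3754.512) / 1000
= 2315.07 kN

2315.07


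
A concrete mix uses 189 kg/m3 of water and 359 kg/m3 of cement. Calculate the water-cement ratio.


w/c = water / cement
w/c = 189 / 359 = 0.526

0.526


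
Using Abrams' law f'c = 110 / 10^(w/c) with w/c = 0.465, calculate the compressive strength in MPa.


f'c = 110 / 10^0.465
= 110 / 2.917
= 37.7 MPa

37.7


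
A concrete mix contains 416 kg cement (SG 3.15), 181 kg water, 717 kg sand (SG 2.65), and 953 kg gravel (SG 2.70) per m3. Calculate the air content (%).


Vol cement = 416 / (3.15 * 1000) = 0.132063 m3
Vol water = 181 / 1000 = 0.181 m3
Vol sand = 717 / (2.65 * 1000) = 0.270566 m3
Vol gravel = 953 / (2.70 * 1000) = 0.352963 m3
Total solid + water volume = 0.936592 m3
Air = (1 - 0.936592) * 100 = 6.34%

6.34


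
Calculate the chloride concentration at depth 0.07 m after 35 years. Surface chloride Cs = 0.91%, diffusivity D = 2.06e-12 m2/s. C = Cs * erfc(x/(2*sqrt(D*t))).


t_seconds = 35 * 365.25 * 24 * 3600 = 1104516000.0 s
arg = 0.07 / (2 * sqrt(2.06e-12 * 1104516000.0))
= 0.7338
erfc(0.7338) = 0.2994
C = 0.91 * 0.2994 = 0.2725%

0.2725


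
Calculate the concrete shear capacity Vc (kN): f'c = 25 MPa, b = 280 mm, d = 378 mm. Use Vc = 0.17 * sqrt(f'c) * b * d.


Vc = 0.17 * sqrt(25) * 280 * 378 / 1000
= 89.96 kN

89.96


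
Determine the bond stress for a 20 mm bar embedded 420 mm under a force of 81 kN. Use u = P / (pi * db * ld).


u = P / (pi * db * ld)
= 81 * 1000 / (pi * 20 * 420)
= 3.069 MPa

3.069


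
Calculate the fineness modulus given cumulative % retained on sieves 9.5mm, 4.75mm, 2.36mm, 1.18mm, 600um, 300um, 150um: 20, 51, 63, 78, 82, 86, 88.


FM = sum(cumulative % retained) / 100
= 468 / 100
= 4.68

4.68


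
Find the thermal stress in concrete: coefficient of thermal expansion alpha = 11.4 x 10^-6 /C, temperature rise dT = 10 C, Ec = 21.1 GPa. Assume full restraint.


sigma = alpha * dT * Ec
= 11.4e-6 * 10 * 21.1 * 1000
= 2.405 MPa

2.405


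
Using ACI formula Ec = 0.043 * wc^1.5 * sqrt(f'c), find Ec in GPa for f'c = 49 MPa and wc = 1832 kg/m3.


Ec = 0.043 * 1832^1.5 * sqrt(49) / 1000
= 23.6 GPa

23.6


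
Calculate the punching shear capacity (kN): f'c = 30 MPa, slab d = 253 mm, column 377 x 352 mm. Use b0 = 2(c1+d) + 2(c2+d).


b0 = 2*(377 + 253) + 2*(352 + 253) = 2470 mm
Vc = 0.33 * sqrt(30) * 2470 * 253 / 1000
= 1129.52 kN

1129.52


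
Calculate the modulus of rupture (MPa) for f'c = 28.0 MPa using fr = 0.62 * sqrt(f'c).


fr = 0.62 * sqrt(28.0)
= 3.281 MPa

3.281


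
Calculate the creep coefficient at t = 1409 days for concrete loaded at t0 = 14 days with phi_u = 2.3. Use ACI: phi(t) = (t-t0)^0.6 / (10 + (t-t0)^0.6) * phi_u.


dt = 1409 - 14 = 1395
phi = 1395^0.6 / (10 + 1395^0.6) * 2.3
= 2.036

2.036


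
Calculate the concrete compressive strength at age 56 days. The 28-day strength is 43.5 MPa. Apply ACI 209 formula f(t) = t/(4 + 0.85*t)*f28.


f(56) = 56 / (4 + 0.85 * 56) * 43.5
= 56 / 51.6 * 43.5
= 47.21 MPa

47.21


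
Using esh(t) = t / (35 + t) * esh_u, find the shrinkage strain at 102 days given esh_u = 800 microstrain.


esh(102) = 102 / (35 + 102) * 800
= 102 / 137 * 800
= 595.6 microstrain

595.6


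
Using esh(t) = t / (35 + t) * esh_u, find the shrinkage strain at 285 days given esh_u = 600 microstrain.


esh(285) = 285 / (35 + 285) * 600
= 285 / 320 * 600
= 534.4 microstrain

534.4


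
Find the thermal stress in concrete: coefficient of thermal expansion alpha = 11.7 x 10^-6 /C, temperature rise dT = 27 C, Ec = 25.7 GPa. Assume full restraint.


sigma = alpha * dT * Ec
= 11.7e-6 * 27 * 25.7 * 1000
= 8.119 MPa

8.119


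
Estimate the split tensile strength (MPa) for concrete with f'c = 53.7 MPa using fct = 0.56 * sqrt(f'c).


fct = 0.56 * sqrt(53.7)
= 0.56 * 7.328
= 4.104 MPa

4.104


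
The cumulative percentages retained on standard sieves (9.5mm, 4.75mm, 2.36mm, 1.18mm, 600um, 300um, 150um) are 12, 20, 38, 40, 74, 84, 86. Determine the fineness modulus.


FM = sum(cumulative % retained) / 100
= 354 / 100
= 3.54

3.54


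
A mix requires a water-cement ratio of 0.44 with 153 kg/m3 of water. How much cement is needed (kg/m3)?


Cement = water / (w/c)
= 153 / 0.44
= 347.7 kg/m3

347.7


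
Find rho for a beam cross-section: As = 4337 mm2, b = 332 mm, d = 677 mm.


rho = As / (b * d)
= 4337 / (332 * 677)
= 0.0193

0.0193


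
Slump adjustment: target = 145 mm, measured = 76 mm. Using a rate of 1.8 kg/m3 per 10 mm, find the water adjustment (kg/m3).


Difference = 145 - 76 = 69 mm
Water adjustment = 69 * 1.8 / 10 = 12.4 kg/m3

12.4


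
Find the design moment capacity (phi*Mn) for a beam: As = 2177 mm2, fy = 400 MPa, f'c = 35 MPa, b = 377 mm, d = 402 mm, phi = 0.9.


a = As * fy / (0.85 * f'c * b)
= 2177 * 400 / (0.85 * 35 * 377)
= 77.6408 mm
Mn = As * fy * (d - a/2) / 10^6
= 316.2568 kN-m
phi*Mn = 0.9 * 316.2568 = 284.63 kN-m

284.63


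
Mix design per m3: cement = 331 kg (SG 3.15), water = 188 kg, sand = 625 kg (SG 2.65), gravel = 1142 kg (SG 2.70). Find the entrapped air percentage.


Vol cement = 331 / (3.15 * 1000) = 0.105079 m3
Vol water = 188 / 1000 = 0.188 m3
Vol sand = 625 / (2.65 * 1000) = 0.235849 m3
Vol gravel = 1142 / (2.70 * 1000) = 0.422963 m3
Total solid + water volume = 0.951891 m3
Air = (1 - 0.951891) * 100 = 4.81%

4.81


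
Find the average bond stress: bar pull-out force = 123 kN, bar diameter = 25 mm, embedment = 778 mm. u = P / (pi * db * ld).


u = P / (pi * db * ld)
= 123 * 1000 / (pi * 25 * 778)
= 2.013 MPa

2.013


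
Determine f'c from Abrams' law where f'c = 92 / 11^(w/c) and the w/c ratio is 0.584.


f'c = 92 / 11^0.584
= 92 / 4.057
= 22.68 MPa

22.68


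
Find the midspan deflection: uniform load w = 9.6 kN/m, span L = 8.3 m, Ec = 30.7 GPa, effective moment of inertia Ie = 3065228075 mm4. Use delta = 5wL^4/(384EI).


Convert: L = 8.3 m = 8300 mm, Ec = 30.7 GPa = 30700 MPa
delta = 5 * 9.6 * 8300^4 / (384 * 30700 * 3065228075)
= 6.3 mm

6.3


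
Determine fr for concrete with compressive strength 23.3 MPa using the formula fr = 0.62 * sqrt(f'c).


fr = 0.62 * sqrt(23.3)
= 2.993 MPa

2.993


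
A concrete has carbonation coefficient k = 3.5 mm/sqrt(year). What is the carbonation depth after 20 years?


depth = k * sqrt(t)
= 3.5 * sqrt(20)
= 15.65 mm

15.65


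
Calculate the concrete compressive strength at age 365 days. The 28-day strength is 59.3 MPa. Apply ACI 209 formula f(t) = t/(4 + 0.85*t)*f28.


f(365) = 365 / (4 + 0.85 * 365) * 59.3
= 365 / 314.25 * 59.3
= 68.88 MPa

68.88


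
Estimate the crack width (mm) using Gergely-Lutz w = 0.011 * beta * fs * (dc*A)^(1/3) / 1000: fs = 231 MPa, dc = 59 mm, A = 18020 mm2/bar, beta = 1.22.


w = 0.011 * beta * fs * (dc * A)^(1/3) / 1000
= 0.011 * 1.22 * 231 * (59 * 18020)^(1/3) / 1000
= 0.316 mm

0.316


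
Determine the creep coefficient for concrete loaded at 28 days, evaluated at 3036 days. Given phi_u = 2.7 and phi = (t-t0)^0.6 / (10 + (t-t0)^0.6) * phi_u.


dt = 3036 - 28 = 3008
phi = 3008^0.6 / (10 + 3008^0.6) * 2.7
= 2.496

2.496


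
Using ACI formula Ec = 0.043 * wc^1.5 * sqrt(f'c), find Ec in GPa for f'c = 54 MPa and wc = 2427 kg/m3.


Ec = 0.043 * 2427^1.5 * sqrt(54) / 1000
= 37.78 GPa

37.78


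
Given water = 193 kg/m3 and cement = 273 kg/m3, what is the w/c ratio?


w/c = water / cement
w/c = 193 / 273 = 0.707

0.707


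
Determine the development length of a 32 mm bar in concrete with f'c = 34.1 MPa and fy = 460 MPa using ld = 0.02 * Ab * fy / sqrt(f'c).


Ab = pi * 32^2 / 4 = 804.248 mm2
ld = 0.02 * 804.248 * 460 / sqrt(34.1)
= 1267.1 mm

1267.1


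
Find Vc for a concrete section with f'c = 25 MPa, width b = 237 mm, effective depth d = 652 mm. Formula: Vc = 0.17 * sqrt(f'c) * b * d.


Vc = 0.17 * sqrt(25) * 237 * 652 / 1000
= 131.35 kN

131.35


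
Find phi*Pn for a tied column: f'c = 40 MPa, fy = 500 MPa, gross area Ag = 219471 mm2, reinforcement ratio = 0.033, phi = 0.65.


Ast = rho * Ag = 0.033 * 219471 = 7242.543 mm2
phi*Pn = 0.65 * 0.80 * (0.85 * 40 * (219471 - 7242.543) + 500 * 7242.543) / 1000
= 5635.26 kN

5635.26


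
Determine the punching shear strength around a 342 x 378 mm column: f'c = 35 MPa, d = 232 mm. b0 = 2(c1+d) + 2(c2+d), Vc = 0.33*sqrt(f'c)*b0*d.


b0 = 2*(342 + 232) + 2*(378 + 232) = 2368 mm
Vc = 0.33 * sqrt(35) * 2368 * 232 / 1000
= 1072.55 kN

1072.55


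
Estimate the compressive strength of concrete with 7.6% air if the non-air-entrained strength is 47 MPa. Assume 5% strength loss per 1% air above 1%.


Strength loss = (7.6 - 1) * 5 = 33.0%
f'c = 47 * (1 - 33.0/100)
= 31.49 MPa

31.49


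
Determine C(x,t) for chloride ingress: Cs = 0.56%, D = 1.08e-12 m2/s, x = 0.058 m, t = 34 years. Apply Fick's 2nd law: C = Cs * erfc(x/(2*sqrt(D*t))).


t_seconds = 34 * 365.25 * 24 * 3600 = 1072958400.0 s
arg = 0.058 / (2 * sqrt(1.08e-12 * 1072958400.0))
= 0.8519
erfc(0.8519) = 0.2283
C = 0.56 * 0.2283 = 0.1278%

0.1278


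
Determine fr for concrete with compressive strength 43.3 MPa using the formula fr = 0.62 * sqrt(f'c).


fr = 0.62 * sqrt(43.3)
= 4.08 MPa

4.08


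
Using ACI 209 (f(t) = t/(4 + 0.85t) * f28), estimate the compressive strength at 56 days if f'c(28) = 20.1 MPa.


f(56) = 56 / (4 + 0.85 * 56) * 20.1
= 56 / 51.6 * 20.1
= 21.81 MPa

21.81


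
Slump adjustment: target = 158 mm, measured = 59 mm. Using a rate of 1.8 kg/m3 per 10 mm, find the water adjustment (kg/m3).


Difference = 158 - 59 = 99 mm
Water adjustment = 99 * 1.8 / 10 = 17.8 kg/m3

17.8


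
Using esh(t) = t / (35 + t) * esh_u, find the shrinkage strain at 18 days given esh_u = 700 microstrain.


esh(18) = 18 / (35 + 18) * 700
= 18 / 53 * 700
= 237.7 microstrain

237.7


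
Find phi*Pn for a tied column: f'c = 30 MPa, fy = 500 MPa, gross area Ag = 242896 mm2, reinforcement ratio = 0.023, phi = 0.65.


Ast = rho * Ag = 0.023 * 242896 = 5586.608 mm2
phi*Pn = 0.65 * 0.80 * (0.85 * 30 * (242896 - 5586.608) + 500 * 5586.608) / 1000
= 4599.24 kN

4599.24


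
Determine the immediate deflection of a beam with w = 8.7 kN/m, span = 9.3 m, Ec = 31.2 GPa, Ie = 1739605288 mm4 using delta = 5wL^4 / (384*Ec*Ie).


Convert: L = 9.3 m = 9300 mm, Ec = 31.2 GPa = 31200 MPa
delta = 5 * 8.7 * 9300^4 / (384 * 31200 * 1739605288)
= 15.61 mm

15.61


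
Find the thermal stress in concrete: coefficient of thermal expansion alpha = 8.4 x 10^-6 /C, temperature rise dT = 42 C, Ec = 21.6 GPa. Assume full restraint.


sigma = alpha * dT * Ec
= 8.4e-6 * 42 * 21.6 * 1000
= 7.62 MPa

7.62


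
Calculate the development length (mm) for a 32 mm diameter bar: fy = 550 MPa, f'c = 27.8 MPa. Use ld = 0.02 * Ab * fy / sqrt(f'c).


Ab = pi * 32^2 / 4 = 804.248 mm2
ld = 0.02 * 804.248 * 550 / sqrt(27.8)
= 1677.9 mm

1677.9


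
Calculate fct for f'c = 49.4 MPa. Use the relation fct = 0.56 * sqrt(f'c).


fct = 0.56 * sqrt(49.4)
= 0.56 * 7.029
= 3.936 MPa

3.936


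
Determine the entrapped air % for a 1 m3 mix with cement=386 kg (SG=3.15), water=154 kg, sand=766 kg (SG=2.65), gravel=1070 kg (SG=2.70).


Vol cement = 386 / (3.15 * 1000) = 0.12254 m3
Vol water = 154 / 1000 = 0.154 m3
Vol sand = 766 / (2.65 * 1000) = 0.289057 m3
Vol gravel = 1070 / (2.70 * 1000) = 0.396296 m3
Total solid + water volume = 0.961893 m3
Air = (1 - 0.961893) * 100 = 3.81%

3.81


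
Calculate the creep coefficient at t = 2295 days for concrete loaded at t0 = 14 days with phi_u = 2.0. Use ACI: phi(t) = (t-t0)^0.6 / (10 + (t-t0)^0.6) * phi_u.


dt = 2295 - 14 = 2281
phi = 2281^0.6 / (10 + 2281^0.6) * 2.0
= 1.824

1.824


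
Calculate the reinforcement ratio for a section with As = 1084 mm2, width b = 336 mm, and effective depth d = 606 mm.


rho = As / (b * d)
= 1084 / (336 * 606)
= 0.0053

0.0053


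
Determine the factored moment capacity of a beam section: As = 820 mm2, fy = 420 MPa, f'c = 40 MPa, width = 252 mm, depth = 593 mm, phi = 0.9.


a = As * fy / (0.85 * f'c * b)
= 820 * 420 / (0.85 * 40 * 252)
= 40.1961 mm
Mn = As * fy * (d - a/2) / 10^6
= 197.3074 kN-m
phi*Mn = 0.9 * 197.3074 = 177.58 kN-m

177.58


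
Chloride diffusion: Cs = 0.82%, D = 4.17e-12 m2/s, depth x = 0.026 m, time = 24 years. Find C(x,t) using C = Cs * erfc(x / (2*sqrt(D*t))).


t_seconds = 24 * 365.25 * 24 * 3600 = 757382400.0 s
arg = 0.026 / (2 * sqrt(4.17e-12 * 757382400.0))
= 0.2313
erfc(0.2313) = 0.7436
C = 0.82 * 0.7436 = 0.6097%

0.6097


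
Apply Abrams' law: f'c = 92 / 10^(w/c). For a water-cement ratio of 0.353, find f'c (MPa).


f'c = 92 / 10^0.353
= 92 / 2.254
= 40.81 MPa

40.81


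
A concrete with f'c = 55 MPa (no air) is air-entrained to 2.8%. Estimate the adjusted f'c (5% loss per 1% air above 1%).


Strength loss = (2.8 - 1) * 5 = 9.0%
f'c = 55 * (1 - 9.0/100)
= 50.05 MPa

50.05


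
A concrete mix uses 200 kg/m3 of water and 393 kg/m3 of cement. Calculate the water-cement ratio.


w/c = water / cement
w/c = 200 / 393 = 0.509

0.509


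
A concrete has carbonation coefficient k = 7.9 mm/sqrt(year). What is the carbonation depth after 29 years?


depth = k * sqrt(t)
= 7.9 * sqrt(29)
= 42.54 mm

42.54


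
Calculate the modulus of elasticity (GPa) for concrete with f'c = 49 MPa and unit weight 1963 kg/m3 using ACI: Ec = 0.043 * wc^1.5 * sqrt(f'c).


Ec = 0.043 * 1963^1.5 * sqrt(49) / 1000
= 26.18 GPa

26.18


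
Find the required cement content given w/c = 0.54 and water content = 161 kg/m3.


Cement = water / (w/c)
= 161 / 0.54
= 298.1 kg/m3

298.1


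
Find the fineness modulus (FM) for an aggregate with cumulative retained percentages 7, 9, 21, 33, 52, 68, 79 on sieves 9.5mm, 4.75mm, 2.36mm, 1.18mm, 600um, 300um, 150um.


FM = sum(cumulative % retained) / 100
= 269 / 100
= 2.69

2.69


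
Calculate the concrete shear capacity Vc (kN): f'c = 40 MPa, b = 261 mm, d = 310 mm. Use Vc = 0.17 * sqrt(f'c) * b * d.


Vc = 0.17 * sqrt(40) * 261 * 310 / 1000
= 86.99 kN

86.99


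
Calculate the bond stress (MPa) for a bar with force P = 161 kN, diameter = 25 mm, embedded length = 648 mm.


u = P / (pi * db * ld)
= 161 * 1000 / (pi * 25 * 648)
= 3.163 MPa

3.163


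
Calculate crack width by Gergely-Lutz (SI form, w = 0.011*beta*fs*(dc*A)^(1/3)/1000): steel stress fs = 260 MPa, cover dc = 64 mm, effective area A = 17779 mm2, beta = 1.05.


w = 0.011 * beta * fs * (dc * A)^(1/3) / 1000
= 0.011 * 1.05 * 260 * (64 * 17779)^(1/3) / 1000
= 0.314 mm

0.314


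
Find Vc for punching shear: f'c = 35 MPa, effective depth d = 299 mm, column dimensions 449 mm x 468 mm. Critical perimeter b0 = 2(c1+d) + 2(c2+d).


b0 = 2*(449 + 299) + 2*(468 + 299) = 3030 mm
Vc = 0.33 * sqrt(35) * 3030 * 299 / 1000
= 1768.73 kN

1768.73


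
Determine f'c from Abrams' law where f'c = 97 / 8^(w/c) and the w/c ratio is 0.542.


f'c = 97 / 8^0.542
= 97 / 3.087
= 31.43 MPa

31.43


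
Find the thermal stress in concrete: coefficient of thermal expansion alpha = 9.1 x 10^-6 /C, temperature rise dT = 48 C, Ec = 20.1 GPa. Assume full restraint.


sigma = alpha * dT * Ec
= 9.1e-6 * 48 * 20.1 * 1000
= 8.78 MPa

8.78


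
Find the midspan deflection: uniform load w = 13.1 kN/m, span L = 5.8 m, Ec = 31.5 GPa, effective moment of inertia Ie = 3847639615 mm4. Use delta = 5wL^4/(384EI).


Convert: L = 5.8 m = 5800 mm, Ec = 31.5 GPa = 31500 MPa
delta = 5 * 13.1 * 5800^4 / (384 * 31500 * 3847639615)
= 1.59 mm

1.59


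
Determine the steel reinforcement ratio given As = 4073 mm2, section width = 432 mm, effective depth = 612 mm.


rho = As / (b * d)
= 4073 / (432 * 612)
= 0.0154

0.0154


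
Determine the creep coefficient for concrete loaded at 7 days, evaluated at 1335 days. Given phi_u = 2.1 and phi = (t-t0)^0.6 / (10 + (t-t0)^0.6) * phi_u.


dt = 1335 - 7 = 1328
phi = 1328^0.6 / (10 + 1328^0.6) * 2.1
= 1.852

1.852


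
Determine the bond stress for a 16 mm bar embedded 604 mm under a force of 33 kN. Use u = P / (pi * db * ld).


u = P / (pi * db * ld)
= 33 * 1000 / (pi * 16 * 604)
= 1.087 MPa

1.087


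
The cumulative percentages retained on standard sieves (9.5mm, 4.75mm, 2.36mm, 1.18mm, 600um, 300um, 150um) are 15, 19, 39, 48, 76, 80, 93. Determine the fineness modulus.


FM = sum(cumulative % retained) / 100
= 370 / 100
= 3.7

3.7


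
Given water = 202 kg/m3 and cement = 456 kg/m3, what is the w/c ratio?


w/c = water / cement
w/c = 202 / 456 = 0.443

0.443


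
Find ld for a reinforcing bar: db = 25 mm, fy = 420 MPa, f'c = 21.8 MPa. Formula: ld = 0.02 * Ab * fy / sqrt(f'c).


Ab = pi * 25^2 / 4 = 490.874 mm2
ld = 0.02 * 490.874 * 420 / sqrt(21.8)
= 883.1 mm

883.1


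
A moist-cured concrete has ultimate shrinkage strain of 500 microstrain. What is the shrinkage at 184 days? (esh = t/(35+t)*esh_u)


esh(184) = 184 / (35 + 184) * 500
= 184 / 219 * 500
= 420.1 microstrain

420.1


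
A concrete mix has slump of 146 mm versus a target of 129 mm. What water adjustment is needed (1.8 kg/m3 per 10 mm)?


Difference = 129 - 146 = -17 mm
Water adjustment = -17 * 1.8 / 10 = -3.1 kg/m3

-3.1


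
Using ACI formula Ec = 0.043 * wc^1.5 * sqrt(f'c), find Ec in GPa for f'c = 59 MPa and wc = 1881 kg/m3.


Ec = 0.043 * 1881^1.5 * sqrt(59) / 1000
= 26.94 GPa

26.94


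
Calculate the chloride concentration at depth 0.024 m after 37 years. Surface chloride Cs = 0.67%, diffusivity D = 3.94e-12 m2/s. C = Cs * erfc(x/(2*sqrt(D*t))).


t_seconds = 37 * 365.25 * 24 * 3600 = 1167631200.0 s
arg = 0.024 / (2 * sqrt(3.94e-12 * 1167631200.0))
= 0.1769
erfc(0.1769) = 0.8024
C = 0.67 * 0.8024 = 0.5376%

0.5376


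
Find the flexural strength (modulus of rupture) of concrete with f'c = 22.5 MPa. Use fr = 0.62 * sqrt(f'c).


fr = 0.62 * sqrt(22.5)
= 2.941 MPa

2.941


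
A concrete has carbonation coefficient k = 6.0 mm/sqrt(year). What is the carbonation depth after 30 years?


depth = k * sqrt(t)
= 6.0 * sqrt(30)
= 32.86 mm

32.86


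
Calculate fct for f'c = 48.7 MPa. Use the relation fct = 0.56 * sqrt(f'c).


fct = 0.56 * sqrt(48.7)
= 0.56 * 6.979
= 3.908 MPa

3.908


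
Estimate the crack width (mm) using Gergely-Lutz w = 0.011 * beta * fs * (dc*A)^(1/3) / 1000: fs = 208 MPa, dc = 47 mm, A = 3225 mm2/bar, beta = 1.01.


w = 0.011 * beta * fs * (dc * A)^(1/3) / 1000
= 0.011 * 1.01 * 208 * (47 * 3225)^(1/3) / 1000
= 0.123 mm

0.123


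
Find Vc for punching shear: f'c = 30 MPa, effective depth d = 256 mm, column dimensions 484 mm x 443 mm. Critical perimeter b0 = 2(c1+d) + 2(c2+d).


b0 = 2*(484 + 256) + 2*(443 + 256) = 2878 mm
Vc = 0.33 * sqrt(30) * 2878 * 256 / 1000
= 1331.7 kN

1331.7


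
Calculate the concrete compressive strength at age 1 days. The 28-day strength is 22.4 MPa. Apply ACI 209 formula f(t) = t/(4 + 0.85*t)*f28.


f(1) = 1 / (4 + 0.85 * 1) * 22.4
= 1 / 4.85 * 22.4
= 4.62 MPa

4.62


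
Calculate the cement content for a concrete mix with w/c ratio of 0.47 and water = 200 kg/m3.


Cement = water / (w/c)
= 200 / 0.47
= 425.5 kg/m3

425.5
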